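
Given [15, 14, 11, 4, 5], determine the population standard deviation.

4.5343

Step 1: Compute the mean: 9.8
Step 2: Sum of squared deviations from the mean: 102.8
Step 3: Population variance = 102.8 / 5 = 20.56
Step 4: Standard deviation = sqrt(20.56) = 4.5343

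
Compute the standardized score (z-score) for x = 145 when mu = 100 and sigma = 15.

3

Step 1: Recall the z-score formula: z = (x - mu) / sigma
Step 2: Substitute values: z = (145 - 100) / 15
Step 3: z = 45 / 15 = 3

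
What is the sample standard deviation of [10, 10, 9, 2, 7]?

3.3615

Step 1: Compute the mean: 7.6
Step 2: Sum of squared deviations from the mean: 45.2
Step 3: Sample variance = 45.2 / 4 = 11.3
Step 4: Standard deviation = sqrt(11.3) = 3.3615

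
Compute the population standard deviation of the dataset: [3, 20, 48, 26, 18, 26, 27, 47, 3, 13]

14.7272

Step 1: Compute the mean: 23.1
Step 2: Sum of squared deviations from the mean: 2168.9
Step 3: Population variance = 2168.9 / 10 = 216.89
Step 4: Standard deviation = sqrt(216.89) = 14.7272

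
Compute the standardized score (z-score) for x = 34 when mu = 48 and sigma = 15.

-0.9333

Step 1: Recall the z-score formula: z = (x - mu) / sigma
Step 2: Substitute values: z = (34 - 48) / 15
Step 3: z = -14 / 15 = -0.9333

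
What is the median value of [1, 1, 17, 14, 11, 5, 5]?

5

Step 1: Sort the data in ascending order: [1, 1, 5, 5, 11, 14, 17]
Step 2: The number of values is n = 7.
Step 3: Since n is odd, the median is the middle value at position 4: 5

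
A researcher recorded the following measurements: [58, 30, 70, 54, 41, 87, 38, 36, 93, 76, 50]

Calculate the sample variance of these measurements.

456.8727

Step 1: Compute the mean: (58 + 30 + 70 + 54 + 41 + 87 + 38 + 36 + 93 + 76 + 50) / 11 = 57.5455
Step 2: Compute squared deviations from the mean:
  (58 - 57.5455)^2 = 0.2066
  (30 - 57.5455)^2 = 758.7521
  (70 - 57.5455)^2 = 155.1157
  (54 - 57.5455)^2 = 12.5702
  (41 - 57.5455)^2 = 273.7521
  (87 - 57.5455)^2 = 867.5702
  (38 - 57.5455)^2 = 382.0248
  (36 - 57.5455)^2 = 464.2066
  (93 - 57.5455)^2 = 1257.0248
  (76 - 57.5455)^2 = 340.5702
  (50 - 57.5455)^2 = 56.9339
Step 3: Sum of squared deviations = 4568.7273
Step 4: Sample variance = 4568.7273 / 10 = 456.8727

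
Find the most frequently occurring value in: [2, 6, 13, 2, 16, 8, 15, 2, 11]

2

Step 1: Count the frequency of each value:
  2: appears 3 time(s)
  6: appears 1 time(s)
  8: appears 1 time(s)
  11: appears 1 time(s)
  13: appears 1 time(s)
  15: appears 1 time(s)
  16: appears 1 time(s)
Step 2: The value 2 appears most frequently (3 times).
Step 3: Mode = 2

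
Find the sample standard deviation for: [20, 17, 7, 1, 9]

7.6942

Step 1: Compute the mean: 10.8
Step 2: Sum of squared deviations from the mean: 236.8
Step 3: Sample variance = 236.8 / 4 = 59.2
Step 4: Standard deviation = sqrt(59.2) = 7.6942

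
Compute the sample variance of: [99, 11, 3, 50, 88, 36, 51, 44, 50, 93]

1066.0556

Step 1: Compute the mean: (99 + 11 + 3 + 50 + 88 + 36 + 51 + 44 + 50 + 93) / 10 = 52.5
Step 2: Compute squared deviations from the mean:
  (99 - 52.5)^2 = 2162.25
  (11 - 52.5)^2 = 1722.25
  (3 - 52.5)^2 = 2450.25
  (50 - 52.5)^2 = 6.25
  (88 - 52.5)^2 = 1260.25
  (36 - 52.5)^2 = 272.25
  (51 - 52.5)^2 = 2.25
  (44 - 52.5)^2 = 72.25
  (50 - 52.5)^2 = 6.25
  (93 - 52.5)^2 = 1640.25
Step 3: Sum of squared deviations = 9594.5
Step 4: Sample variance = 9594.5 / 9 = 1066.0556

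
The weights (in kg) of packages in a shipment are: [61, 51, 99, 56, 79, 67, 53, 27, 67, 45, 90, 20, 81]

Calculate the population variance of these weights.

489.4083

Step 1: Compute the mean: (61 + 51 + 99 + 56 + 79 + 67 + 53 + 27 + 67 + 45 + 90 + 20 + 81) / 13 = 61.2308
Step 2: Compute squared deviations from the mean:
  (61 - 61.2308)^2 = 0.0533
  (51 - 61.2308)^2 = 104.6686
  (99 - 61.2308)^2 = 1426.5148
  (56 - 61.2308)^2 = 27.3609
  (79 - 61.2308)^2 = 315.7456
  (67 - 61.2308)^2 = 33.284
  (53 - 61.2308)^2 = 67.7456
  (27 - 61.2308)^2 = 1171.7456
  (67 - 61.2308)^2 = 33.284
  (45 - 61.2308)^2 = 263.4379
  (90 - 61.2308)^2 = 827.6686
  (20 - 61.2308)^2 = 1699.9763
  (81 - 61.2308)^2 = 390.8225
Step 3: Sum of squared deviations = 6362.3077
Step 4: Population variance = 6362.3077 / 13 = 489.4083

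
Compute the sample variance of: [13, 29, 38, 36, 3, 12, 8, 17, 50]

255.1111

Step 1: Compute the mean: (13 + 29 + 38 + 36 + 3 + 12 + 8 + 17 + 50) / 9 = 22.8889
Step 2: Compute squared deviations from the mean:
  (13 - 22.8889)^2 = 97.7901
  (29 - 22.8889)^2 = 37.3457
  (38 - 22.8889)^2 = 228.3457
  (36 - 22.8889)^2 = 171.9012
  (3 - 22.8889)^2 = 395.5679
  (12 - 22.8889)^2 = 118.5679
  (8 - 22.8889)^2 = 221.679
  (17 - 22.8889)^2 = 34.679
  (50 - 22.8889)^2 = 735.0123
Step 3: Sum of squared deviations = 2040.8889
Step 4: Sample variance = 2040.8889 / 8 = 255.1111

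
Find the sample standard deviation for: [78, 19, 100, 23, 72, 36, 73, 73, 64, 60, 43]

25.1081

Step 1: Compute the mean: 58.2727
Step 2: Sum of squared deviations from the mean: 6304.1818
Step 3: Sample variance = 6304.1818 / 10 = 630.4182
Step 4: Standard deviation = sqrt(630.4182) = 25.1081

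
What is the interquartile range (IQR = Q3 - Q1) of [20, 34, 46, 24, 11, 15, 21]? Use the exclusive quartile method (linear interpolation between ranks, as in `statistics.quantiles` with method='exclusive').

19

Step 1: Sort the data: [11, 15, 20, 21, 24, 34, 46]
Step 2: n = 7
Step 3: Using the exclusive quartile method:
  Q1 = 15
  Q2 (median) = 21
  Q3 = 34
  IQR = Q3 - Q1 = 34 - 15 = 19
Step 4: IQR = 19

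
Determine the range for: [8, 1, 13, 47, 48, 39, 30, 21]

47

Step 1: Identify the maximum value: max = 48
Step 2: Identify the minimum value: min = 1
Step 3: Range = max - min = 48 - 1 = 47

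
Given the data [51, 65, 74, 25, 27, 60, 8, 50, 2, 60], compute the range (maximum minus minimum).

72

Step 1: Identify the maximum value: max = 74
Step 2: Identify the minimum value: min = 2
Step 3: Range = max - min = 74 - 2 = 72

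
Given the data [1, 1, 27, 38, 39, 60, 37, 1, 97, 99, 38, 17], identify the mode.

1

Step 1: Count the frequency of each value:
  1: appears 3 time(s)
  17: appears 1 time(s)
  27: appears 1 time(s)
  37: appears 1 time(s)
  38: appears 2 time(s)
  39: appears 1 time(s)
  60: appears 1 time(s)
  97: appears 1 time(s)
  99: appears 1 time(s)
Step 2: The value 1 appears most frequently (3 times).
Step 3: Mode = 1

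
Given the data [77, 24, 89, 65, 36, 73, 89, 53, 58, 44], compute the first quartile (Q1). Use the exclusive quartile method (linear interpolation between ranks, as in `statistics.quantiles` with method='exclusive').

42

Step 1: Sort the data: [24, 36, 44, 53, 58, 65, 73, 77, 89, 89]
Step 2: n = 10
Step 3: Using the exclusive quartile method:
  Q1 = 42
  Q2 (median) = 61.5
  Q3 = 80
  IQR = Q3 - Q1 = 80 - 42 = 38
Step 4: Q1 = 42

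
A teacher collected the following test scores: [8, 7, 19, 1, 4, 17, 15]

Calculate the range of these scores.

18

Step 1: Identify the maximum value: max = 19
Step 2: Identify the minimum value: min = 1
Step 3: Range = max - min = 19 - 1 = 18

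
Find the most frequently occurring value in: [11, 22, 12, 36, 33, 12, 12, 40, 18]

12

Step 1: Count the frequency of each value:
  11: appears 1 time(s)
  12: appears 3 time(s)
  18: appears 1 time(s)
  22: appears 1 time(s)
  33: appears 1 time(s)
  36: appears 1 time(s)
  40: appears 1 time(s)
Step 2: The value 12 appears most frequently (3 times).
Step 3: Mode = 12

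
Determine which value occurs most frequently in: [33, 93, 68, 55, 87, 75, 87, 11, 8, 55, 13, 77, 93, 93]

93

Step 1: Count the frequency of each value:
  8: appears 1 time(s)
  11: appears 1 time(s)
  13: appears 1 time(s)
  33: appears 1 time(s)
  55: appears 2 time(s)
  68: appears 1 time(s)
  75: appears 1 time(s)
  77: appears 1 time(s)
  87: appears 2 time(s)
  93: appears 3 time(s)
Step 2: The value 93 appears most frequently (3 times).
Step 3: Mode = 93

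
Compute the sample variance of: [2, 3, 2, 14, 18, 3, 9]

42.5714

Step 1: Compute the mean: (2 + 3 + 2 + 14 + 18 + 3 + 9) / 7 = 7.2857
Step 2: Compute squared deviations from the mean:
  (2 - 7.2857)^2 = 27.9388
  (3 - 7.2857)^2 = 18.3673
  (2 - 7.2857)^2 = 27.9388
  (14 - 7.2857)^2 = 45.0816
  (18 - 7.2857)^2 = 114.7959
  (3 - 7.2857)^2 = 18.3673
  (9 - 7.2857)^2 = 2.9388
Step 3: Sum of squared deviations = 255.4286
Step 4: Sample variance = 255.4286 / 6 = 42.5714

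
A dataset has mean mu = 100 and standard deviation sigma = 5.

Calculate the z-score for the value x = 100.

0

Step 1: Recall the z-score formula: z = (x - mu) / sigma
Step 2: Substitute values: z = (100 - 100) / 5
Step 3: z = 0 / 5 = 0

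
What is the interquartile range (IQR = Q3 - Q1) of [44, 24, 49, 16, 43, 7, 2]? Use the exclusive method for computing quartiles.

37

Step 1: Sort the data: [2, 7, 16, 24, 43, 44, 49]
Step 2: n = 7
Step 3: Using the exclusive quartile method:
  Q1 = 7
  Q2 (median) = 24
  Q3 = 44
  IQR = Q3 - Q1 = 44 - 7 = 37
Step 4: IQR = 37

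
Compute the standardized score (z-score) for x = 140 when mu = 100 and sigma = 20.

2

Step 1: Recall the z-score formula: z = (x - mu) / sigma
Step 2: Substitute values: z = (140 - 100) / 20
Step 3: z = 40 / 20 = 2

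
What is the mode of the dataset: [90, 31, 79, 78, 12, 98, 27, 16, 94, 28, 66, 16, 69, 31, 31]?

31

Step 1: Count the frequency of each value:
  12: appears 1 time(s)
  16: appears 2 time(s)
  27: appears 1 time(s)
  28: appears 1 time(s)
  31: appears 3 time(s)
  66: appears 1 time(s)
  69: appears 1 time(s)
  78: appears 1 time(s)
  79: appears 1 time(s)
  90: appears 1 time(s)
  94: appears 1 time(s)
  98: appears 1 time(s)
Step 2: The value 31 appears most frequently (3 times).
Step 3: Mode = 31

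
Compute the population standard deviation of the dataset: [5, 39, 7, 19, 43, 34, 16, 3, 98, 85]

31.4244

Step 1: Compute the mean: 34.9
Step 2: Sum of squared deviations from the mean: 9874.9
Step 3: Population variance = 9874.9 / 10 = 987.49
Step 4: Standard deviation = sqrt(987.49) = 31.4244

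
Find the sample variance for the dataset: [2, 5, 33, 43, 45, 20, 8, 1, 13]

301.8611

Step 1: Compute the mean: (2 + 5 + 33 + 43 + 45 + 20 + 8 + 1 + 13) / 9 = 18.8889
Step 2: Compute squared deviations from the mean:
  (2 - 18.8889)^2 = 285.2346
  (5 - 18.8889)^2 = 192.9012
  (33 - 18.8889)^2 = 199.1235
  (43 - 18.8889)^2 = 581.3457
  (45 - 18.8889)^2 = 681.7901
  (20 - 18.8889)^2 = 1.2346
  (8 - 18.8889)^2 = 118.5679
  (1 - 18.8889)^2 = 320.0123
  (13 - 18.8889)^2 = 34.679
Step 3: Sum of squared deviations = 2414.8889
Step 4: Sample variance = 2414.8889 / 8 = 301.8611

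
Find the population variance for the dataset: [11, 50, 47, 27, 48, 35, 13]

233.4286

Step 1: Compute the mean: (11 + 50 + 47 + 27 + 48 + 35 + 13) / 7 = 33
Step 2: Compute squared deviations from the mean:
  (11 - 33)^2 = 484
  (50 - 33)^2 = 289
  (47 - 33)^2 = 196
  (27 - 33)^2 = 36
  (48 - 33)^2 = 225
  (35 - 33)^2 = 4
  (13 - 33)^2 = 400
Step 3: Sum of squared deviations = 1634
Step 4: Population variance = 1634 / 7 = 233.4286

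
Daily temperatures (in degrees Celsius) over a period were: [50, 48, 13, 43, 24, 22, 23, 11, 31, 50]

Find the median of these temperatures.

27.5

Step 1: Sort the data in ascending order: [11, 13, 22, 23, 24, 31, 43, 48, 50, 50]
Step 2: The number of values is n = 10.
Step 3: Since n is even, the median is the average of positions 5 and 6:
  Median = (24 + 31) / 2 = 27.5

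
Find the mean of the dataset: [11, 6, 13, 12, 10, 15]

11.1667

Step 1: Sum all values: 11 + 6 + 13 + 12 + 10 + 15 = 67
Step 2: Count the number of values: n = 6
Step 3: Mean = sum / n = 67 / 6 = 11.1667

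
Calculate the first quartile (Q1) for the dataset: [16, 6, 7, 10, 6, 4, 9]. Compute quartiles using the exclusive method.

6

Step 1: Sort the data: [4, 6, 6, 7, 9, 10, 16]
Step 2: n = 7
Step 3: Using the exclusive quartile method:
  Q1 = 6
  Q2 (median) = 7
  Q3 = 10
  IQR = Q3 - Q1 = 10 - 6 = 4
Step 4: Q1 = 6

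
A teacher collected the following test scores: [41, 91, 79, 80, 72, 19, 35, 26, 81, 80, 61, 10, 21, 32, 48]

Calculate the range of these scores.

81

Step 1: Identify the maximum value: max = 91
Step 2: Identify the minimum value: min = 10
Step 3: Range = max - min = 91 - 10 = 81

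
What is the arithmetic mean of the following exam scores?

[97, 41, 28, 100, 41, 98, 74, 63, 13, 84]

63.9

Step 1: Sum all values: 97 + 41 + 28 + 100 + 41 + 98 + 74 + 63 + 13 + 84 = 639
Step 2: Count the number of values: n = 10
Step 3: Mean = sum / n = 639 / 10 = 63.9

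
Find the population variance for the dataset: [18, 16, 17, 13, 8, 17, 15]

10.1224

Step 1: Compute the mean: (18 + 16 + 17 + 13 + 8 + 17 + 15) / 7 = 14.8571
Step 2: Compute squared deviations from the mean:
  (18 - 14.8571)^2 = 9.8776
  (16 - 14.8571)^2 = 1.3061
  (17 - 14.8571)^2 = 4.5918
  (13 - 14.8571)^2 = 3.449
  (8 - 14.8571)^2 = 47.0204
  (17 - 14.8571)^2 = 4.5918
  (15 - 14.8571)^2 = 0.0204
Step 3: Sum of squared deviations = 70.8571
Step 4: Population variance = 70.8571 / 7 = 10.1224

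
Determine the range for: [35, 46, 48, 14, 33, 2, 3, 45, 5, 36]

46

Step 1: Identify the maximum value: max = 48
Step 2: Identify the minimum value: min = 2
Step 3: Range = max - min = 48 - 2 = 46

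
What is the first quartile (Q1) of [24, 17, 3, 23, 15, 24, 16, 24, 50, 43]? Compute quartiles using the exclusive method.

15.75

Step 1: Sort the data: [3, 15, 16, 17, 23, 24, 24, 24, 43, 50]
Step 2: n = 10
Step 3: Using the exclusive quartile method:
  Q1 = 15.75
  Q2 (median) = 23.5
  Q3 = 28.75
  IQR = Q3 - Q1 = 28.75 - 15.75 = 13
Step 4: Q1 = 15.75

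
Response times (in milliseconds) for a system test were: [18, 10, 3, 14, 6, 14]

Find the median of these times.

12

Step 1: Sort the data in ascending order: [3, 6, 10, 14, 14, 18]
Step 2: The number of values is n = 6.
Step 3: Since n is even, the median is the average of positions 3 and 4:
  Median = (10 + 14) / 2 = 12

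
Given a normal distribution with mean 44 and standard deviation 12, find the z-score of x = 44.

0

Step 1: Recall the z-score formula: z = (x - mu) / sigma
Step 2: Substitute values: z = (44 - 44) / 12
Step 3: z = 0 / 12 = 0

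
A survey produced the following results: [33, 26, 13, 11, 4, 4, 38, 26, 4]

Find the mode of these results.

4

Step 1: Count the frequency of each value:
  4: appears 3 time(s)
  11: appears 1 time(s)
  13: appears 1 time(s)
  26: appears 2 time(s)
  33: appears 1 time(s)
  38: appears 1 time(s)
Step 2: The value 4 appears most frequently (3 times).
Step 3: Mode = 4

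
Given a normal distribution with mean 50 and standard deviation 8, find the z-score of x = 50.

0

Step 1: Recall the z-score formula: z = (x - mu) / sigma
Step 2: Substitute values: z = (50 - 50) / 8
Step 3: z = 0 / 8 = 0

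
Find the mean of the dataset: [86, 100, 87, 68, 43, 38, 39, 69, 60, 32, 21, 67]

59.1667

Step 1: Sum all values: 86 + 100 + 87 + 68 + 43 + 38 + 39 + 69 + 60 + 32 + 21 + 67 = 710
Step 2: Count the number of values: n = 12
Step 3: Mean = sum / n = 710 / 12 = 59.1667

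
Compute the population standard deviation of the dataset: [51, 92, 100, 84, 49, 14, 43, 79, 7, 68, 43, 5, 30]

30.6816

Step 1: Compute the mean: 51.1538
Step 2: Sum of squared deviations from the mean: 12237.6923
Step 3: Population variance = 12237.6923 / 13 = 941.3609
Step 4: Standard deviation = sqrt(941.3609) = 30.6816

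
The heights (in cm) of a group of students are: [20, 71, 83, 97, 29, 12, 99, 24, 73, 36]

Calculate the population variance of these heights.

1013.24

Step 1: Compute the mean: (20 + 71 + 83 + 97 + 29 + 12 + 99 + 24 + 73 + 36) / 10 = 54.4
Step 2: Compute squared deviations from the mean:
  (20 - 54.4)^2 = 1183.36
  (71 - 54.4)^2 = 275.56
  (83 - 54.4)^2 = 817.96
  (97 - 54.4)^2 = 1814.76
  (29 - 54.4)^2 = 645.16
  (12 - 54.4)^2 = 1797.76
  (99 - 54.4)^2 = 1989.16
  (24 - 54.4)^2 = 924.16
  (73 - 54.4)^2 = 345.96
  (36 - 54.4)^2 = 338.56
Step 3: Sum of squared deviations = 10132.4
Step 4: Population variance = 10132.4 / 10 = 1013.24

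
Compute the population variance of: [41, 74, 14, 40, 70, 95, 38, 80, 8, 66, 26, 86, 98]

857.6213

Step 1: Compute the mean: (41 + 74 + 14 + 40 + 70 + 95 + 38 + 80 + 8 + 66 + 26 + 86 + 98) / 13 = 56.6154
Step 2: Compute squared deviations from the mean:
  (41 - 56.6154)^2 = 243.8402
  (74 - 56.6154)^2 = 302.2249
  (14 - 56.6154)^2 = 1816.071
  (40 - 56.6154)^2 = 276.071
  (70 - 56.6154)^2 = 179.1479
  (95 - 56.6154)^2 = 1473.3787
  (38 - 56.6154)^2 = 346.5325
  (80 - 56.6154)^2 = 546.8402
  (8 - 56.6154)^2 = 2363.4556
  (66 - 56.6154)^2 = 88.071
  (26 - 56.6154)^2 = 937.3018
  (86 - 56.6154)^2 = 863.4556
  (98 - 56.6154)^2 = 1712.6864
Step 3: Sum of squared deviations = 11149.0769
Step 4: Population variance = 11149.0769 / 13 = 857.6213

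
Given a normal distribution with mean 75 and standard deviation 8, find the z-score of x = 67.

-1

Step 1: Recall the z-score formula: z = (x - mu) / sigma
Step 2: Substitute values: z = (67 - 75) / 8
Step 3: z = -8 / 8 = -1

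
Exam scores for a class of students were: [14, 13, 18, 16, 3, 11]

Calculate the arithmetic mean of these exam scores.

12.5

Step 1: Sum all values: 14 + 13 + 18 + 16 + 3 + 11 = 75
Step 2: Count the number of values: n = 6
Step 3: Mean = sum / n = 75 / 6 = 12.5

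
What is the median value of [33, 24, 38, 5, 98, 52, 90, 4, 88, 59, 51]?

51

Step 1: Sort the data in ascending order: [4, 5, 24, 33, 38, 51, 52, 59, 88, 90, 98]
Step 2: The number of values is n = 11.
Step 3: Since n is odd, the median is the middle value at position 6: 51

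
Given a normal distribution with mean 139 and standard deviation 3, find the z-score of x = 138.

-0.3333

Step 1: Recall the z-score formula: z = (x - mu) / sigma
Step 2: Substitute values: z = (138 - 139) / 3
Step 3: z = -1 / 3 = -0.3333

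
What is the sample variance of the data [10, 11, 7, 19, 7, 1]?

35.3667

Step 1: Compute the mean: (10 + 11 + 7 + 19 + 7 + 1) / 6 = 9.1667
Step 2: Compute squared deviations from the mean:
  (10 - 9.1667)^2 = 0.6944
  (11 - 9.1667)^2 = 3.3611
  (7 - 9.1667)^2 = 4.6944
  (19 - 9.1667)^2 = 96.6944
  (7 - 9.1667)^2 = 4.6944
  (1 - 9.1667)^2 = 66.6944
Step 3: Sum of squared deviations = 176.8333
Step 4: Sample variance = 176.8333 / 5 = 35.3667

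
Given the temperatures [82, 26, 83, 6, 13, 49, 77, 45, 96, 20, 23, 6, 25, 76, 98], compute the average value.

48.3333

Step 1: Sum all values: 82 + 26 + 83 + 6 + 13 + 49 + 77 + 45 + 96 + 20 + 23 + 6 + 25 + 76 + 98 = 725
Step 2: Count the number of values: n = 15
Step 3: Mean = sum / n = 725 / 15 = 48.3333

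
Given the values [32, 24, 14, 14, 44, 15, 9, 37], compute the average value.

23.625

Step 1: Sum all values: 32 + 24 + 14 + 14 + 44 + 15 + 9 + 37 = 189
Step 2: Count the number of values: n = 8
Step 3: Mean = sum / n = 189 / 8 = 23.625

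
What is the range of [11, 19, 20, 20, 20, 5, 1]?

19

Step 1: Identify the maximum value: max = 20
Step 2: Identify the minimum value: min = 1
Step 3: Range = max - min = 20 - 1 = 19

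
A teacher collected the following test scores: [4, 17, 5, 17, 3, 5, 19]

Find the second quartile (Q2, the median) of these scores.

5

Step 1: Sort the data: [3, 4, 5, 5, 17, 17, 19]
Step 2: n = 7
Step 3: Q2 is the median. Since n is odd, it is the middle value at position 4: 5
Step 4: Q2 = 5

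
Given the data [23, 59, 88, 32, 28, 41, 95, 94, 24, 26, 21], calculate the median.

32

Step 1: Sort the data in ascending order: [21, 23, 24, 26, 28, 32, 41, 59, 88, 94, 95]
Step 2: The number of values is n = 11.
Step 3: Since n is odd, the median is the middle value at position 6: 32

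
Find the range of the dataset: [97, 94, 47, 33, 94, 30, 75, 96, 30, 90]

67

Step 1: Identify the maximum value: max = 97
Step 2: Identify the minimum value: min = 30
Step 3: Range = max - min = 97 - 30 = 67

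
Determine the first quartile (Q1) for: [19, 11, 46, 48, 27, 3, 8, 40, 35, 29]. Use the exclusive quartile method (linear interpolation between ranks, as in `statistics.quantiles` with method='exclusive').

10.25

Step 1: Sort the data: [3, 8, 11, 19, 27, 29, 35, 40, 46, 48]
Step 2: n = 10
Step 3: Using the exclusive quartile method:
  Q1 = 10.25
  Q2 (median) = 28
  Q3 = 41.5
  IQR = Q3 - Q1 = 41.5 - 10.25 = 31.25
Step 4: Q1 = 10.25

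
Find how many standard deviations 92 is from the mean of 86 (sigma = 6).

1

Step 1: Recall the z-score formula: z = (x - mu) / sigma
Step 2: Substitute values: z = (92 - 86) / 6
Step 3: z = 6 / 6 = 1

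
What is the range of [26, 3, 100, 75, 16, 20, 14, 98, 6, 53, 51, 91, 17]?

97

Step 1: Identify the maximum value: max = 100
Step 2: Identify the minimum value: min = 3
Step 3: Range = max - min = 100 - 3 = 97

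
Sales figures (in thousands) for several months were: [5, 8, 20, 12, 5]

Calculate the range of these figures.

15

Step 1: Identify the maximum value: max = 20
Step 2: Identify the minimum value: min = 5
Step 3: Range = max - min = 20 - 5 = 15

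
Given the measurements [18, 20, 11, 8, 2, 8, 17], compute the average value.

12

Step 1: Sum all values: 18 + 20 + 11 + 8 + 2 + 8 + 17 = 84
Step 2: Count the number of values: n = 7
Step 3: Mean = sum / n = 84 / 7 = 12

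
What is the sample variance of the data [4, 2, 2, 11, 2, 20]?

53.7667

Step 1: Compute the mean: (4 + 2 + 2 + 11 + 2 + 20) / 6 = 6.8333
Step 2: Compute squared deviations from the mean:
  (4 - 6.8333)^2 = 8.0278
  (2 - 6.8333)^2 = 23.3611
  (2 - 6.8333)^2 = 23.3611
  (11 - 6.8333)^2 = 17.3611
  (2 - 6.8333)^2 = 23.3611
  (20 - 6.8333)^2 = 173.3611
Step 3: Sum of squared deviations = 268.8333
Step 4: Sample variance = 268.8333 / 5 = 53.7667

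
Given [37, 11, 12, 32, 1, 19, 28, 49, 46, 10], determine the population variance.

241.85

Step 1: Compute the mean: (37 + 11 + 12 + 32 + 1 + 19 + 28 + 49 + 46 + 10) / 10 = 24.5
Step 2: Compute squared deviations from the mean:
  (37 - 24.5)^2 = 156.25
  (11 - 24.5)^2 = 182.25
  (12 - 24.5)^2 = 156.25
  (32 - 24.5)^2 = 56.25
  (1 - 24.5)^2 = 552.25
  (19 - 24.5)^2 = 30.25
  (28 - 24.5)^2 = 12.25
  (49 - 24.5)^2 = 600.25
  (46 - 24.5)^2 = 462.25
  (10 - 24.5)^2 = 210.25
Step 3: Sum of squared deviations = 2418.5
Step 4: Population variance = 2418.5 / 10 = 241.85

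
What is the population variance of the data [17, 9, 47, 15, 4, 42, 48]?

308

Step 1: Compute the mean: (17 + 9 + 47 + 15 + 4 + 42 + 48) / 7 = 26
Step 2: Compute squared deviations from the mean:
  (17 - 26)^2 = 81
  (9 - 26)^2 = 289
  (47 - 26)^2 = 441
  (15 - 26)^2 = 121
  (4 - 26)^2 = 484
  (42 - 26)^2 = 256
  (48 - 26)^2 = 484
Step 3: Sum of squared deviations = 2156
Step 4: Population variance = 2156 / 7 = 308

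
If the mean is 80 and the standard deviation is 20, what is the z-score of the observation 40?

-2

Step 1: Recall the z-score formula: z = (x - mu) / sigma
Step 2: Substitute values: z = (40 - 80) / 20
Step 3: z = -40 / 20 = -2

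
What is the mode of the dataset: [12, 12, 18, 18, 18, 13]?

18

Step 1: Count the frequency of each value:
  12: appears 2 time(s)
  13: appears 1 time(s)
  18: appears 3 time(s)
Step 2: The value 18 appears most frequently (3 times).
Step 3: Mode = 18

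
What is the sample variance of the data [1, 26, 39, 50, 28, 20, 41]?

259.9048

Step 1: Compute the mean: (1 + 26 + 39 + 50 + 28 + 20 + 41) / 7 = 29.2857
Step 2: Compute squared deviations from the mean:
  (1 - 29.2857)^2 = 800.0816
  (26 - 29.2857)^2 = 10.7959
  (39 - 29.2857)^2 = 94.3673
  (50 - 29.2857)^2 = 429.0816
  (28 - 29.2857)^2 = 1.6531
  (20 - 29.2857)^2 = 86.2245
  (41 - 29.2857)^2 = 137.2245
Step 3: Sum of squared deviations = 1559.4286
Step 4: Sample variance = 1559.4286 / 6 = 259.9048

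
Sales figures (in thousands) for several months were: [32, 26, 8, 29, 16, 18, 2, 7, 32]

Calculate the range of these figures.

30

Step 1: Identify the maximum value: max = 32
Step 2: Identify the minimum value: min = 2
Step 3: Range = max - min = 32 - 2 = 30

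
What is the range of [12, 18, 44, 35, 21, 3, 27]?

41

Step 1: Identify the maximum value: max = 44
Step 2: Identify the minimum value: min = 3
Step 3: Range = max - min = 44 - 3 = 41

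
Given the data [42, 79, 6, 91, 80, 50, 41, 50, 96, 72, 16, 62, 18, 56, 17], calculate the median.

50

Step 1: Sort the data in ascending order: [6, 16, 17, 18, 41, 42, 50, 50, 56, 62, 72, 79, 80, 91, 96]
Step 2: The number of values is n = 15.
Step 3: Since n is odd, the median is the middle value at position 8: 50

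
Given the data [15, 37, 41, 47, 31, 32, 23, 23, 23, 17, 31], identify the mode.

23

Step 1: Count the frequency of each value:
  15: appears 1 time(s)
  17: appears 1 time(s)
  23: appears 3 time(s)
  31: appears 2 time(s)
  32: appears 1 time(s)
  37: appears 1 time(s)
  41: appears 1 time(s)
  47: appears 1 time(s)
Step 2: The value 23 appears most frequently (3 times).
Step 3: Mode = 23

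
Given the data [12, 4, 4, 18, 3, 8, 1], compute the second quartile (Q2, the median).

4

Step 1: Sort the data: [1, 3, 4, 4, 8, 12, 18]
Step 2: n = 7
Step 3: Q2 is the median. Since n is odd, it is the middle value at position 4: 4
Step 4: Q2 = 4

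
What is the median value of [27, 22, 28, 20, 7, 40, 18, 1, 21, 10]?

20.5

Step 1: Sort the data in ascending order: [1, 7, 10, 18, 20, 21, 22, 27, 28, 40]
Step 2: The number of values is n = 10.
Step 3: Since n is even, the median is the average of positions 5 and 6:
  Median = (20 + 21) / 2 = 20.5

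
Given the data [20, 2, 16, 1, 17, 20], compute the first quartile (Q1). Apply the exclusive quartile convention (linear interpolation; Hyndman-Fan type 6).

1.75

Step 1: Sort the data: [1, 2, 16, 17, 20, 20]
Step 2: n = 6
Step 3: Using the exclusive quartile method:
  Q1 = 1.75
  Q2 (median) = 16.5
  Q3 = 20
  IQR = Q3 - Q1 = 20 - 1.75 = 18.25
Step 4: Q1 = 1.75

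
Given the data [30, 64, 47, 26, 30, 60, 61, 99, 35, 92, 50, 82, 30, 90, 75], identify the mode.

30

Step 1: Count the frequency of each value:
  26: appears 1 time(s)
  30: appears 3 time(s)
  35: appears 1 time(s)
  47: appears 1 time(s)
  50: appears 1 time(s)
  60: appears 1 time(s)
  61: appears 1 time(s)
  64: appears 1 time(s)
  75: appears 1 time(s)
  82: appears 1 time(s)
  90: appears 1 time(s)
  92: appears 1 time(s)
  99: appears 1 time(s)
Step 2: The value 30 appears most frequently (3 times).
Step 3: Mode = 30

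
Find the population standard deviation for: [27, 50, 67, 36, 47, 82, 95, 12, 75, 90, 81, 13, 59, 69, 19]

27.2377

Step 1: Compute the mean: 54.8
Step 2: Sum of squared deviations from the mean: 11128.4
Step 3: Population variance = 11128.4 / 15 = 741.8933
Step 4: Standard deviation = sqrt(741.8933) = 27.2377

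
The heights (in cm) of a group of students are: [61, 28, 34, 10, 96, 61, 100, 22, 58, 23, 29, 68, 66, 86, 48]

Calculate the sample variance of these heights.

784.9524

Step 1: Compute the mean: (61 + 28 + 34 + 10 + 96 + 61 + 100 + 22 + 58 + 23 + 29 + 68 + 66 + 86 + 48) / 15 = 52.6667
Step 2: Compute squared deviations from the mean:
  (61 - 52.6667)^2 = 69.4444
  (28 - 52.6667)^2 = 608.4444
  (34 - 52.6667)^2 = 348.4444
  (10 - 52.6667)^2 = 1820.4444
  (96 - 52.6667)^2 = 1877.7778
  (61 - 52.6667)^2 = 69.4444
  (100 - 52.6667)^2 = 2240.4444
  (22 - 52.6667)^2 = 940.4444
  (58 - 52.6667)^2 = 28.4444
  (23 - 52.6667)^2 = 880.1111
  (29 - 52.6667)^2 = 560.1111
  (68 - 52.6667)^2 = 235.1111
  (66 - 52.6667)^2 = 177.7778
  (86 - 52.6667)^2 = 1111.1111
  (48 - 52.6667)^2 = 21.7778
Step 3: Sum of squared deviations = 10989.3333
Step 4: Sample variance = 10989.3333 / 14 = 784.9524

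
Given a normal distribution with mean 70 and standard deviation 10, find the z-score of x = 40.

-3

Step 1: Recall the z-score formula: z = (x - mu) / sigma
Step 2: Substitute values: z = (40 - 70) / 10
Step 3: z = -30 / 10 = -3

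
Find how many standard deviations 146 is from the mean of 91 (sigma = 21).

2.619

Step 1: Recall the z-score formula: z = (x - mu) / sigma
Step 2: Substitute values: z = (146 - 91) / 21
Step 3: z = 55 / 21 = 2.619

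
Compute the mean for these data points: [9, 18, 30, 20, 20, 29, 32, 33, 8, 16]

21.5

Step 1: Sum all values: 9 + 18 + 30 + 20 + 20 + 29 + 32 + 33 + 8 + 16 = 215
Step 2: Count the number of values: n = 10
Step 3: Mean = sum / n = 215 / 10 = 21.5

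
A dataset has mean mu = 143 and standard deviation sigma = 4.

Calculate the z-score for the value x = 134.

-2.25

Step 1: Recall the z-score formula: z = (x - mu) / sigma
Step 2: Substitute values: z = (134 - 143) / 4
Step 3: z = -9 / 4 = -2.25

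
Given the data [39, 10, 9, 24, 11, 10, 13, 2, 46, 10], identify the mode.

10

Step 1: Count the frequency of each value:
  2: appears 1 time(s)
  9: appears 1 time(s)
  10: appears 3 time(s)
  11: appears 1 time(s)
  13: appears 1 time(s)
  24: appears 1 time(s)
  39: appears 1 time(s)
  46: appears 1 time(s)
Step 2: The value 10 appears most frequently (3 times).
Step 3: Mode = 10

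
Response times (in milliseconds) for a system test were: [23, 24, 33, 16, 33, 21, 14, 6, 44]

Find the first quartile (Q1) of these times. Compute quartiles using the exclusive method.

15

Step 1: Sort the data: [6, 14, 16, 21, 23, 24, 33, 33, 44]
Step 2: n = 9
Step 3: Using the exclusive quartile method:
  Q1 = 15
  Q2 (median) = 23
  Q3 = 33
  IQR = Q3 - Q1 = 33 - 15 = 18
Step 4: Q1 = 15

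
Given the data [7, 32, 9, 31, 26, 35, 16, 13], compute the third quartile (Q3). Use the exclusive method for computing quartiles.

31.75

Step 1: Sort the data: [7, 9, 13, 16, 26, 31, 32, 35]
Step 2: n = 8
Step 3: Using the exclusive quartile method:
  Q1 = 10
  Q2 (median) = 21
  Q3 = 31.75
  IQR = Q3 - Q1 = 31.75 - 10 = 21.75
Step 4: Q3 = 31.75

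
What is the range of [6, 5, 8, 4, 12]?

8

Step 1: Identify the maximum value: max = 12
Step 2: Identify the minimum value: min = 4
Step 3: Range = max - min = 12 - 4 = 8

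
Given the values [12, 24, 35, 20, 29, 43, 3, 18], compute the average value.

23

Step 1: Sum all values: 12 + 24 + 35 + 20 + 29 + 43 + 3 + 18 = 184
Step 2: Count the number of values: n = 8
Step 3: Mean = sum / n = 184 / 8 = 23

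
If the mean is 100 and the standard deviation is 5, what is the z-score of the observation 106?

1.2

Step 1: Recall the z-score formula: z = (x - mu) / sigma
Step 2: Substitute values: z = (106 - 100) / 5
Step 3: z = 6 / 5 = 1.2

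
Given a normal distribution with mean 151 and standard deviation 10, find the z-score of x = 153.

0.2

Step 1: Recall the z-score formula: z = (x - mu) / sigma
Step 2: Substitute values: z = (153 - 151) / 10
Step 3: z = 2 / 10 = 0.2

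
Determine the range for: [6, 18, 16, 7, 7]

12

Step 1: Identify the maximum value: max = 18
Step 2: Identify the minimum value: min = 6
Step 3: Range = max - min = 18 - 6 = 12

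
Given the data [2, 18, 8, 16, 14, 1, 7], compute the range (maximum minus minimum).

17

Step 1: Identify the maximum value: max = 18
Step 2: Identify the minimum value: min = 1
Step 3: Range = max - min = 18 - 1 = 17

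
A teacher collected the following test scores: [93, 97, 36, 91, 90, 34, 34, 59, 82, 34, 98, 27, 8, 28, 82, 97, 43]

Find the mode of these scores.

34

Step 1: Count the frequency of each value:
  8: appears 1 time(s)
  27: appears 1 time(s)
  28: appears 1 time(s)
  34: appears 3 time(s)
  36: appears 1 time(s)
  43: appears 1 time(s)
  59: appears 1 time(s)
  82: appears 2 time(s)
  90: appears 1 time(s)
  91: appears 1 time(s)
  93: appears 1 time(s)
  97: appears 2 time(s)
  98: appears 1 time(s)
Step 2: The value 34 appears most frequently (3 times).
Step 3: Mode = 34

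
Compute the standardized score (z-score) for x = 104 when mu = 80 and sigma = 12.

2

Step 1: Recall the z-score formula: z = (x - mu) / sigma
Step 2: Substitute values: z = (104 - 80) / 12
Step 3: z = 24 / 12 = 2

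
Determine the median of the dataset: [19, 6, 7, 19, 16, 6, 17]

16

Step 1: Sort the data in ascending order: [6, 6, 7, 16, 17, 19, 19]
Step 2: The number of values is n = 7.
Step 3: Since n is odd, the median is the middle value at position 4: 16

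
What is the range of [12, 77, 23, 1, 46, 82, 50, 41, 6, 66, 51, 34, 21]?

81

Step 1: Identify the maximum value: max = 82
Step 2: Identify the minimum value: min = 1
Step 3: Range = max - min = 82 - 1 = 81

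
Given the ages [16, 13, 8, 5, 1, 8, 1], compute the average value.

7.4286

Step 1: Sum all values: 16 + 13 + 8 + 5 + 1 + 8 + 1 = 52
Step 2: Count the number of values: n = 7
Step 3: Mean = sum / n = 52 / 7 = 7.4286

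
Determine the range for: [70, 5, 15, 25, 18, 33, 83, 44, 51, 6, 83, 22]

78

Step 1: Identify the maximum value: max = 83
Step 2: Identify the minimum value: min = 5
Step 3: Range = max - min = 83 - 5 = 78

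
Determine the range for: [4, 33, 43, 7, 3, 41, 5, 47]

44

Step 1: Identify the maximum value: max = 47
Step 2: Identify the minimum value: min = 3
Step 3: Range = max - min = 47 - 3 = 44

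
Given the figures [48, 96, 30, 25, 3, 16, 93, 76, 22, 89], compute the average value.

49.8

Step 1: Sum all values: 48 + 96 + 30 + 25 + 3 + 16 + 93 + 76 + 22 + 89 = 498
Step 2: Count the number of values: n = 10
Step 3: Mean = sum / n = 498 / 10 = 49.8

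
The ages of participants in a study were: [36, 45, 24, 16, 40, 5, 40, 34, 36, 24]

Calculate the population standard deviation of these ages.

11.8575

Step 1: Compute the mean: 30
Step 2: Sum of squared deviations from the mean: 1406
Step 3: Population variance = 1406 / 10 = 140.6
Step 4: Standard deviation = sqrt(140.6) = 11.8575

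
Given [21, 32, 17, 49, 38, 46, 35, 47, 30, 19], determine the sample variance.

139.3778

Step 1: Compute the mean: (21 + 32 + 17 + 49 + 38 + 46 + 35 + 47 + 30 + 19) / 10 = 33.4
Step 2: Compute squared deviations from the mean:
  (21 - 33.4)^2 = 153.76
  (32 - 33.4)^2 = 1.96
  (17 - 33.4)^2 = 268.96
  (49 - 33.4)^2 = 243.36
  (38 - 33.4)^2 = 21.16
  (46 - 33.4)^2 = 158.76
  (35 - 33.4)^2 = 2.56
  (47 - 33.4)^2 = 184.96
  (30 - 33.4)^2 = 11.56
  (19 - 33.4)^2 = 207.36
Step 3: Sum of squared deviations = 1254.4
Step 4: Sample variance = 1254.4 / 9 = 139.3778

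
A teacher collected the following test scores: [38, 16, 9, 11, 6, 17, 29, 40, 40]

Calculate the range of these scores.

34

Step 1: Identify the maximum value: max = 40
Step 2: Identify the minimum value: min = 6
Step 3: Range = max - min = 40 - 6 = 34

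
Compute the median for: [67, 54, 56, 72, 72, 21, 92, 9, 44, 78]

61.5

Step 1: Sort the data in ascending order: [9, 21, 44, 54, 56, 67, 72, 72, 78, 92]
Step 2: The number of values is n = 10.
Step 3: Since n is even, the median is the average of positions 5 and 6:
  Median = (56 + 67) / 2 = 61.5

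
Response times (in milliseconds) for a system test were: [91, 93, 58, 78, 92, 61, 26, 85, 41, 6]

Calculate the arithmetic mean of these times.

63.1

Step 1: Sum all values: 91 + 93 + 58 + 78 + 92 + 61 + 26 + 85 + 41 + 6 = 631
Step 2: Count the number of values: n = 10
Step 3: Mean = sum / n = 631 / 10 = 63.1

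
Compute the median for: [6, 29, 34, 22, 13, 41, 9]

22

Step 1: Sort the data in ascending order: [6, 9, 13, 22, 29, 34, 41]
Step 2: The number of values is n = 7.
Step 3: Since n is odd, the median is the middle value at position 4: 22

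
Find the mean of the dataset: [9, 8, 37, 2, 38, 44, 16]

22

Step 1: Sum all values: 9 + 8 + 37 + 2 + 38 + 44 + 16 = 154
Step 2: Count the number of values: n = 7
Step 3: Mean = sum / n = 154 / 7 = 22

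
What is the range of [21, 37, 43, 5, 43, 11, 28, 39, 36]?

38

Step 1: Identify the maximum value: max = 43
Step 2: Identify the minimum value: min = 5
Step 3: Range = max - min = 43 - 5 = 38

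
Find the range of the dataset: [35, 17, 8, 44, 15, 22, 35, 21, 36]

36

Step 1: Identify the maximum value: max = 44
Step 2: Identify the minimum value: min = 8
Step 3: Range = max - min = 44 - 8 = 36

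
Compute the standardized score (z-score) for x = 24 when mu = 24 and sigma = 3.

0

Step 1: Recall the z-score formula: z = (x - mu) / sigma
Step 2: Substitute values: z = (24 - 24) / 3
Step 3: z = 0 / 3 = 0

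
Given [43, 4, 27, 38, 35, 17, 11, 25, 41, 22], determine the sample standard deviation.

13.1068

Step 1: Compute the mean: 26.3
Step 2: Sum of squared deviations from the mean: 1546.1
Step 3: Sample variance = 1546.1 / 9 = 171.7889
Step 4: Standard deviation = sqrt(171.7889) = 13.1068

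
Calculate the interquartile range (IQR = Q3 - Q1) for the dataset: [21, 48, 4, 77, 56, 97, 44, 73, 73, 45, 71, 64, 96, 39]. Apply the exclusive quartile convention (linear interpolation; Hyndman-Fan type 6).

31.25

Step 1: Sort the data: [4, 21, 39, 44, 45, 48, 56, 64, 71, 73, 73, 77, 96, 97]
Step 2: n = 14
Step 3: Using the exclusive quartile method:
  Q1 = 42.75
  Q2 (median) = 60
  Q3 = 74
  IQR = Q3 - Q1 = 74 - 42.75 = 31.25
Step 4: IQR = 31.25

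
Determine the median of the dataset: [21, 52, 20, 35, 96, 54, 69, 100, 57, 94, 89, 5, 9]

54

Step 1: Sort the data in ascending order: [5, 9, 20, 21, 35, 52, 54, 57, 69, 89, 94, 96, 100]
Step 2: The number of values is n = 13.
Step 3: Since n is odd, the median is the middle value at position 7: 54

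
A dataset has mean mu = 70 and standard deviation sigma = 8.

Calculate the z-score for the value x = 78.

1

Step 1: Recall the z-score formula: z = (x - mu) / sigma
Step 2: Substitute values: z = (78 - 70) / 8
Step 3: z = 8 / 8 = 1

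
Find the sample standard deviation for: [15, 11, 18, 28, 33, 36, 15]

9.8947

Step 1: Compute the mean: 22.2857
Step 2: Sum of squared deviations from the mean: 587.4286
Step 3: Sample variance = 587.4286 / 6 = 97.9048
Step 4: Standard deviation = sqrt(97.9048) = 9.8947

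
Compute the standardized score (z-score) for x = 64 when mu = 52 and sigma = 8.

1.5

Step 1: Recall the z-score formula: z = (x - mu) / sigma
Step 2: Substitute values: z = (64 - 52) / 8
Step 3: z = 12 / 8 = 1.5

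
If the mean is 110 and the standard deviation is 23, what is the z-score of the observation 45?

-2.8261

Step 1: Recall the z-score formula: z = (x - mu) / sigma
Step 2: Substitute values: z = (45 - 110) / 23
Step 3: z = -65 / 23 = -2.8261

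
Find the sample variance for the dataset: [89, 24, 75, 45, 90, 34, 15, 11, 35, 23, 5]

944.4727

Step 1: Compute the mean: (89 + 24 + 75 + 45 + 90 + 34 + 15 + 11 + 35 + 23 + 5) / 11 = 40.5455
Step 2: Compute squared deviations from the mean:
  (89 - 40.5455)^2 = 2347.843
  (24 - 40.5455)^2 = 273.7521
  (75 - 40.5455)^2 = 1187.1157
  (45 - 40.5455)^2 = 19.843
  (90 - 40.5455)^2 = 2445.7521
  (34 - 40.5455)^2 = 42.843
  (15 - 40.5455)^2 = 652.5702
  (11 - 40.5455)^2 = 872.9339
  (35 - 40.5455)^2 = 30.7521
  (23 - 40.5455)^2 = 307.843
  (5 - 40.5455)^2 = 1263.4793
Step 3: Sum of squared deviations = 9444.7273
Step 4: Sample variance = 9444.7273 / 10 = 944.4727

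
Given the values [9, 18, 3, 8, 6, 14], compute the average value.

9.6667

Step 1: Sum all values: 9 + 18 + 3 + 8 + 6 + 14 = 58
Step 2: Count the number of values: n = 6
Step 3: Mean = sum / n = 58 / 6 = 9.6667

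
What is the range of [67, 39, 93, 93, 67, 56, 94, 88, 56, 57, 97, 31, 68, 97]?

66

Step 1: Identify the maximum value: max = 97
Step 2: Identify the minimum value: min = 31
Step 3: Range = max - min = 97 - 31 = 66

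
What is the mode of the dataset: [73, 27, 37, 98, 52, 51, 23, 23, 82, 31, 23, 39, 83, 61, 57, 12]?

23

Step 1: Count the frequency of each value:
  12: appears 1 time(s)
  23: appears 3 time(s)
  27: appears 1 time(s)
  31: appears 1 time(s)
  37: appears 1 time(s)
  39: appears 1 time(s)
  51: appears 1 time(s)
  52: appears 1 time(s)
  57: appears 1 time(s)
  61: appears 1 time(s)
  73: appears 1 time(s)
  82: appears 1 time(s)
  83: appears 1 time(s)
  98: appears 1 time(s)
Step 2: The value 23 appears most frequently (3 times).
Step 3: Mode = 23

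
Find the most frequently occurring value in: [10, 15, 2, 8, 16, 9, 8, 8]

8

Step 1: Count the frequency of each value:
  2: appears 1 time(s)
  8: appears 3 time(s)
  9: appears 1 time(s)
  10: appears 1 time(s)
  15: appears 1 time(s)
  16: appears 1 time(s)
Step 2: The value 8 appears most frequently (3 times).
Step 3: Mode = 8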